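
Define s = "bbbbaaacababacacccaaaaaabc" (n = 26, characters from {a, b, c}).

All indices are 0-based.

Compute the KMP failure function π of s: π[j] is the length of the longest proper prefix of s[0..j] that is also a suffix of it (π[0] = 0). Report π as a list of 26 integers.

[0, 1, 2, 3, 0, 0, 0, 0, 0, 1, 0, 1, 0, 0, 0, 0, 0, 0, 0, 0, 0, 0, 0, 0, 1, 0]

π[0] = 0
j=1 s[j]='b': π[1]=1 (border 'b')
j=2 s[j]='b': π[2]=2 (border 'bb')
j=3 s[j]='b': π[3]=3 (border 'bbb')
j=4 s[j]='a': k: 3→2→1→0; π[4]=0 (border '')
j=5 s[j]='a': π[5]=0 (border '')
j=6 s[j]='a': π[6]=0 (border '')
j=7 s[j]='c': π[7]=0 (border '')
j=8 s[j]='a': π[8]=0 (border '')
j=9 s[j]='b': π[9]=1 (border 'b')
j=10 s[j]='a': k: 1→0; π[10]=0 (border '')
j=11 s[j]='b': π[11]=1 (border 'b')
j=12 s[j]='a': k: 1→0; π[12]=0 (border '')
j=13 s[j]='c': π[13]=0 (border '')
j=14 s[j]='a': π[14]=0 (border '')
j=15 s[j]='c': π[15]=0 (border '')
j=16 s[j]='c': π[16]=0 (border '')
j=17 s[j]='c': π[17]=0 (border '')
j=18 s[j]='a': π[18]=0 (border '')
j=19 s[j]='a': π[19]=0 (border '')
j=20 s[j]='a': π[20]=0 (border '')
j=21 s[j]='a': π[21]=0 (border '')
j=22 s[j]='a': π[22]=0 (border '')
j=23 s[j]='a': π[23]=0 (border '')
j=24 s[j]='b': π[24]=1 (border 'b')
j=25 s[j]='c': k: 1→0; π[25]=0 (border '')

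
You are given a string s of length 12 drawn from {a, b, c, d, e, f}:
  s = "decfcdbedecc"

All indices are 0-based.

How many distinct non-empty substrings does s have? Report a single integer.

68

sorted suffixes:
  #0 SA[0]=6  'bedecc'
  #1 SA[1]=11  'c'
  #2 SA[2]=10  'cc'
  #3 SA[3]=4  'cdbedecc'
  #4 SA[4]=2  'cfcdbedecc'
  #5 SA[5]=5  'dbedecc'
  #6 SA[6]=8  'decc'
  #7 SA[7]=0  'decfcdbedecc'
  #8 SA[8]=9  'ecc'
  #9 SA[9]=1  'ecfcdbedecc'
  #10 SA[10]=7  'edecc'
  #11 SA[11]=3  'fcdbedecc'

SA = [6, 11, 10, 4, 2, 5, 8, 0, 9, 1, 7, 3]
i: (SA[i-1],SA[i]) lcp shared
  1: (6,11) 0 ''
  2: (11,10) 1 'c'
  3: (10,4) 1 'c'
  4: (4,2) 1 'c'
  5: (2,5) 0 ''
  6: (5,8) 1 'd'
  7: (8,0) 3 'dec'
  8: (0,9) 0 ''
  9: (9,1) 2 'ec'
  10: (1,7) 1 'e'
  11: (7,3) 0 ''

n(n+1)/2 = 12·13/2 = 78
Σ LCP = 0 + 0 + 1 + 1 + 1 + 0 + 1 + 3 + 0 + 2 + 1 + 0 = 10
distinct = 78 − 10 = 68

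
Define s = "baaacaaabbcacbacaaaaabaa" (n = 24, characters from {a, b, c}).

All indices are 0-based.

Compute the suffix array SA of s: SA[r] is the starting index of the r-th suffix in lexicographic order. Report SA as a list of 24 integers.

[23, 22, 16, 17, 18, 5, 1, 19, 6, 2, 20, 7, 14, 3, 11, 21, 0, 13, 8, 9, 15, 4, 10, 12]

sorted suffixes:
  #0 SA[0]=23  'a'
  #1 SA[1]=22  'aa'
  #2 SA[2]=16  'aaaaabaa'
  #3 SA[3]=17  'aaaabaa'
  #4 SA[4]=18  'aaabaa'
  #5 SA[5]=5  'aaabbcacbacaaaaabaa'
  #6 SA[6]=1  'aaacaaabbcacbacaaaaabaa'
  #7 SA[7]=19  'aabaa'
  #8 SA[8]=6  'aabbcacbacaaaaabaa'
  #9 SA[9]=2  'aacaaabbcacbacaaaaabaa'
  #10 SA[10]=20  'abaa'
  #11 SA[11]=7  'abbcacbacaaaaabaa'
  #12 SA[12]=14  'acaaaaabaa'
  #13 SA[13]=3  'acaaabbcacbacaaaaabaa'
  #14 SA[14]=11  'acbacaaaaabaa'
  #15 SA[15]=21  'baa'
  #16 SA[16]=0  'baaacaaabbcacbacaaaaabaa'
  #17 SA[17]=13  'bacaaaaabaa'
  #18 SA[18]=8  'bbcacbacaaaaabaa'
  #19 SA[19]=9  'bcacbacaaaaabaa'
  #20 SA[20]=15  'caaaaabaa'
  #21 SA[21]=4  'caaabbcacbacaaaaabaa'
  #22 SA[22]=10  'cacbacaaaaabaa'
  #23 SA[23]=12  'cbacaaaaabaa'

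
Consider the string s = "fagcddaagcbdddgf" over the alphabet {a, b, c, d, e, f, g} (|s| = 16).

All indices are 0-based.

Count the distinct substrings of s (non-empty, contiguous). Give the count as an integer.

121

rank→(start, suffix):
  0 → (6, 'aagcbdddgf')
  1 → (7, 'agcbdddgf')
  2 → (1, 'agcddaagcbdddgf')
  3 → (10, 'bdddgf')
  4 → (9, 'cbdddgf')
  5 → (3, 'cddaagcbdddgf')
  6 → (5, 'daagcbdddgf')
  7 → (4, 'ddaagcbdddgf')
  8 → (11, 'dddgf')
  9 → (12, 'ddgf')
  10 → (13, 'dgf')
  11 → (15, 'f')
  12 → (0, 'fagcddaagcbdddgf')
  13 → (8, 'gcbdddgf')
  14 → (2, 'gcddaagcbdddgf')
  15 → (14, 'gf')

SA = [6, 7, 1, 10, 9, 3, 5, 4, 11, 12, 13, 15, 0, 8, 2, 14]
rank  pair      lcp
   1  s[6:],s[7:]  1  'a'
   2  s[7:],s[1:]  3  'agc'
   3  s[1:],s[10:]  0  ''
   4  s[10:],s[9:]  0  ''
   5  s[9:],s[3:]  1  'c'
   6  s[3:],s[5:]  0  ''
   7  s[5:],s[4:]  1  'd'
   8  s[4:],s[11:]  2  'dd'
   9  s[11:],s[12:]  2  'dd'
  10  s[12:],s[13:]  1  'd'
  11  s[13:],s[15:]  0  ''
  12  s[15:],s[0:]  1  'f'
  13  s[0:],s[8:]  0  ''
  14  s[8:],s[2:]  2  'gc'
  15  s[2:],s[14:]  1  'g'

n(n+1)/2 = 16·17/2 = 136
Σ LCP = 0 + 1 + 3 + 0 + 0 + 1 + 0 + 1 + 2 + 2 + 1 + 0 + 1 + 0 + 2 + 1 = 15
distinct = 136 − 15 = 121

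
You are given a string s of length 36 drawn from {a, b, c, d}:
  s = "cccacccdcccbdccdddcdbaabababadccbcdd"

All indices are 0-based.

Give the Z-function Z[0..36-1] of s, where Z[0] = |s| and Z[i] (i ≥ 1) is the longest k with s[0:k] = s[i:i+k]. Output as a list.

Z[0]=36
i=1: i≥r, start 0; Z[1]=2 extend→box=[1,3)
i=2: min(r-i=1, Z[1]=2)=1; Z[2]=1
i=3: i≥r, start 0; Z[3]=0
i=4: i≥r, start 0; Z[4]=3 extend→box=[4,7)
i=5: min(r-i=2, Z[1]=2)=2; Z[5]=2
i=6: min(r-i=1, Z[2]=1)=1; Z[6]=1
i=7: i≥r, start 0; Z[7]=0
i=8: i≥r, start 0; Z[8]=3 extend→box=[8,11)
i=9: min(r-i=2, Z[1]=2)=2; Z[9]=2
i=10: min(r-i=1, Z[2]=1)=1; Z[10]=1
i=11: i≥r, start 0; Z[11]=0
i=12: i≥r, start 0; Z[12]=0
i=13: i≥r, start 0; Z[13]=2 extend→box=[13,15)
i=14: min(r-i=1, Z[1]=2)=1; Z[14]=1
i=15: i≥r, start 0; Z[15]=0
i=16: i≥r, start 0; Z[16]=0
i=17: i≥r, start 0; Z[17]=0
i=18: i≥r, start 0; Z[18]=1 extend→box=[18,19)
i=19: i≥r, start 0; Z[19]=0
i=20: i≥r, start 0; Z[20]=0
i=21: i≥r, start 0; Z[21]=0
i=22: i≥r, start 0; Z[22]=0
i=23: i≥r, start 0; Z[23]=0
i=24: i≥r, start 0; Z[24]=0
i=25: i≥r, start 0; Z[25]=0
i=26: i≥r, start 0; Z[26]=0
i=27: i≥r, start 0; Z[27]=0
i=28: i≥r, start 0; Z[28]=0
i=29: i≥r, start 0; Z[29]=0
i=30: i≥r, start 0; Z[30]=2 extend→box=[30,32)
i=31: min(r-i=1, Z[1]=2)=1; Z[31]=1
i=32: i≥r, start 0; Z[32]=0
i=33: i≥r, start 0; Z[33]=1 extend→box=[33,34)
i=34: i≥r, start 0; Z[34]=0
i=35: i≥r, start 0; Z[35]=0

[36, 2, 1, 0, 3, 2, 1, 0, 3, 2, 1, 0, 0, 2, 1, 0, 0, 0, 1, 0, 0, 0, 0, 0, 0, 0, 0, 0, 0, 0, 2, 1, 0, 1, 0, 0]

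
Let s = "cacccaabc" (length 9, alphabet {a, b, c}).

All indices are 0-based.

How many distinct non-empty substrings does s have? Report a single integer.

37

sorted suffixes:
  #0 SA[0]=5  'aabc'
  #1 SA[1]=6  'abc'
  #2 SA[2]=1  'acccaabc'
  #3 SA[3]=7  'bc'
  #4 SA[4]=8  'c'
  #5 SA[5]=4  'caabc'
  #6 SA[6]=0  'cacccaabc'
  #7 SA[7]=3  'ccaabc'
  #8 SA[8]=2  'cccaabc'

SA = [5, 6, 1, 7, 8, 4, 0, 3, 2]
rank  pair      lcp
   1  s[5:],s[6:]  1  'a'
   2  s[6:],s[1:]  1  'a'
   3  s[1:],s[7:]  0  ''
   4  s[7:],s[8:]  0  ''
   5  s[8:],s[4:]  1  'c'
   6  s[4:],s[0:]  2  'ca'
   7  s[0:],s[3:]  1  'c'
   8  s[3:],s[2:]  2  'cc'

n(n+1)/2 = 9·10/2 = 45
Σ LCP = 0 + 1 + 1 + 0 + 0 + 1 + 2 + 1 + 2 = 8
distinct = 45 − 8 = 37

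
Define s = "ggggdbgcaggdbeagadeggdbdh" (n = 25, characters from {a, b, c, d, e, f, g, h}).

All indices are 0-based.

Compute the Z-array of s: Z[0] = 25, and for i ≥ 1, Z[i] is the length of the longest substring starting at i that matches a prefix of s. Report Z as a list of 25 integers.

Z[0]=25
i=1: outside box; Z[1]=3 extend→box=[1,4)
i=2: min(r-i=2, Z[1]=3)=2; Z[2]=2
i=3: min(r-i=1, Z[2]=2)=1; Z[3]=1
i=4: outside box; Z[4]=0
i=5: outside box; Z[5]=0
i=6: outside box; Z[6]=1 extend→box=[6,7)
i=7: outside box; Z[7]=0
i=8: outside box; Z[8]=0
i=9: outside box; Z[9]=2 extend→box=[9,11)
i=10: min(r-i=1, Z[1]=3)=1; Z[10]=1
i=11: outside box; Z[11]=0
i=12: outside box; Z[12]=0
i=13: outside box; Z[13]=0
i=14: outside box; Z[14]=0
i=15: outside box; Z[15]=1 extend→box=[15,16)
i=16: outside box; Z[16]=0
i=17: outside box; Z[17]=0
i=18: outside box; Z[18]=0
i=19: outside box; Z[19]=2 extend→box=[19,21)
i=20: min(r-i=1, Z[1]=3)=1; Z[20]=1
i=21: outside box; Z[21]=0
i=22: outside box; Z[22]=0
i=23: outside box; Z[23]=0
i=24: outside box; Z[24]=0

[25, 3, 2, 1, 0, 0, 1, 0, 0, 2, 1, 0, 0, 0, 0, 1, 0, 0, 0, 2, 1, 0, 0, 0, 0]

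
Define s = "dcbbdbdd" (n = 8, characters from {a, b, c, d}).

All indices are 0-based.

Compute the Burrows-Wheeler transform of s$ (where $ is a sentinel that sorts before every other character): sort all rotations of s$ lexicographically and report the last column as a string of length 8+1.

rank  rotation   last
    0  $dcbbdbdd  d
    1  bbdbdd$dc  c
    2  bdbdd$dcb  b
    3  bdd$dcbbd  d
    4  cbbdbdd$d  d
    5  d$dcbbdbd  d
    6  dbdd$dcbb  b
    7  dcbbdbdd$  $
    8  dd$dcbbdb  b

dcbdddb$b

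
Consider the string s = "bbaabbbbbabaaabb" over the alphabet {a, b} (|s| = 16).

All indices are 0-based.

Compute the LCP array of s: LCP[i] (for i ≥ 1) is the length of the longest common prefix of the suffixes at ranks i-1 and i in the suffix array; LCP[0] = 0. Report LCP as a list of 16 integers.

sorted suffixes:
  #0 SA[0]=11  'aaabb'
  #1 SA[1]=12  'aabb'
  #2 SA[2]=2  'aabbbbbabaaabb'
  #3 SA[3]=9  'abaaabb'
  #4 SA[4]=13  'abb'
  #5 SA[5]=3  'abbbbbabaaabb'
  #6 SA[6]=15  'b'
  #7 SA[7]=10  'baaabb'
  #8 SA[8]=1  'baabbbbbabaaabb'
  #9 SA[9]=8  'babaaabb'
  #10 SA[10]=14  'bb'
  #11 SA[11]=0  'bbaabbbbbabaaabb'
  #12 SA[12]=7  'bbabaaabb'
  #13 SA[13]=6  'bbbabaaabb'
  #14 SA[14]=5  'bbbbabaaabb'
  #15 SA[15]=4  'bbbbbabaaabb'

SA = [11, 12, 2, 9, 13, 3, 15, 10, 1, 8, 14, 0, 7, 6, 5, 4]
[i] adj suffixes → lcp
  [1] 11/12 → 2 ('aa')
  [2] 12/2 → 4 ('aabb')
  [3] 2/9 → 1 ('a')
  [4] 9/13 → 2 ('ab')
  [5] 13/3 → 3 ('abb')
  [6] 3/15 → 0 ('')
  [7] 15/10 → 1 ('b')
  [8] 10/1 → 3 ('baa')
  [9] 1/8 → 2 ('ba')
  [10] 8/14 → 1 ('b')
  [11] 14/0 → 2 ('bb')
  [12] 0/7 → 3 ('bba')
  [13] 7/6 → 2 ('bb')
  [14] 6/5 → 3 ('bbb')
  [15] 5/4 → 4 ('bbbb')

[0, 2, 4, 1, 2, 3, 0, 1, 3, 2, 1, 2, 3, 2, 3, 4]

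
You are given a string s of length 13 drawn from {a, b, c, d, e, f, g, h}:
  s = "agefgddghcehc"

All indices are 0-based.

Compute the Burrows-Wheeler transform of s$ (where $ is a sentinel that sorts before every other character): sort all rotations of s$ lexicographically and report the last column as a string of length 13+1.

c$hhgdgcefadeg

rank  rotation        last
    0  $agefgddghcehc  c
    1  agefgddghcehc$  $
    2  c$agefgddghceh  h
    3  cehc$agefgddgh  h
    4  ddghcehc$agefg  g
    5  dghcehc$agefgd  d
    6  efgddghcehc$ag  g
    7  ehc$agefgddghc  c
    8  fgddghcehc$age  e
    9  gddghcehc$agef  f
   10  gefgddghcehc$a  a
   11  ghcehc$agefgdd  d
   12  hc$agefgddghce  e
   13  hcehc$agefgddg  g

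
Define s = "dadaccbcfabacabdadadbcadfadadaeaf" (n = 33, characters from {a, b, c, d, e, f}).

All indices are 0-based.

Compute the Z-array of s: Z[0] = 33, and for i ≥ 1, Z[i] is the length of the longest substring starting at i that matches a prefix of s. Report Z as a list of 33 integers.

[33, 0, 2, 0, 0, 0, 0, 0, 0, 0, 0, 0, 0, 0, 0, 4, 0, 3, 0, 1, 0, 0, 0, 1, 0, 0, 4, 0, 2, 0, 0, 0, 0]

Z[0]=33
i=1: outside box; Z[1]=0
i=2: outside box; Z[2]=2 extend→box=[2,4)
i=3: min(r-i=1, Z[1]=0)=0; Z[3]=0
i=4: outside box; Z[4]=0
i=5: outside box; Z[5]=0
i=6: outside box; Z[6]=0
i=7: outside box; Z[7]=0
i=8: outside box; Z[8]=0
i=9: outside box; Z[9]=0
i=10: outside box; Z[10]=0
i=11: outside box; Z[11]=0
i=12: outside box; Z[12]=0
i=13: outside box; Z[13]=0
i=14: outside box; Z[14]=0
i=15: outside box; Z[15]=4 extend→box=[15,19)
i=16: min(r-i=3, Z[1]=0)=0; Z[16]=0
i=17: min(r-i=2, Z[2]=2)=2; Z[17]=3 extend→box=[17,20)
i=18: min(r-i=2, Z[1]=0)=0; Z[18]=0
i=19: min(r-i=1, Z[2]=2)=1; Z[19]=1
i=20: outside box; Z[20]=0
i=21: outside box; Z[21]=0
i=22: outside box; Z[22]=0
i=23: outside box; Z[23]=1 extend→box=[23,24)
i=24: outside box; Z[24]=0
i=25: outside box; Z[25]=0
i=26: outside box; Z[26]=4 extend→box=[26,30)
i=27: min(r-i=3, Z[1]=0)=0; Z[27]=0
i=28: min(r-i=2, Z[2]=2)=2; Z[28]=2
i=29: min(r-i=1, Z[3]=0)=0; Z[29]=0
i=30: outside box; Z[30]=0
i=31: outside box; Z[31]=0
i=32: outside box; Z[32]=0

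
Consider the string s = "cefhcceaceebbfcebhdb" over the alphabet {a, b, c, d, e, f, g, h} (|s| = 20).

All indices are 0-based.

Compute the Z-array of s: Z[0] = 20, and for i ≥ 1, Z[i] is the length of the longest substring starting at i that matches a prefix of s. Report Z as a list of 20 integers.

[20, 0, 0, 0, 1, 2, 0, 0, 2, 0, 0, 0, 0, 0, 2, 0, 0, 0, 0, 0]

Z[0]=20
i=1: fresh scan; Z[1]=0
i=2: fresh scan; Z[2]=0
i=3: fresh scan; Z[3]=0
i=4: fresh scan; Z[4]=1 scan→box=[4,5)
i=5: fresh scan; Z[5]=2 scan→box=[5,7)
i=6: min(r-i=1, Z[1]=0)=0; Z[6]=0
i=7: fresh scan; Z[7]=0
i=8: fresh scan; Z[8]=2 scan→box=[8,10)
i=9: min(r-i=1, Z[1]=0)=0; Z[9]=0
i=10: fresh scan; Z[10]=0
i=11: fresh scan; Z[11]=0
i=12: fresh scan; Z[12]=0
i=13: fresh scan; Z[13]=0
i=14: fresh scan; Z[14]=2 scan→box=[14,16)
i=15: min(r-i=1, Z[1]=0)=0; Z[15]=0
i=16: fresh scan; Z[16]=0
i=17: fresh scan; Z[17]=0
i=18: fresh scan; Z[18]=0
i=19: fresh scan; Z[19]=0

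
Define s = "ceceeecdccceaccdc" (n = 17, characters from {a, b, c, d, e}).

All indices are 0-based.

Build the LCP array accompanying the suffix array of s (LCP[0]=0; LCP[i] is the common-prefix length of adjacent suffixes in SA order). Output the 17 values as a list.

rank | idx | suffix
   0 |  12 | accdc
   1 |  16 | c
   2 |   8 | ccceaccdc
   3 |  13 | ccdc
   4 |   9 | cceaccdc
   5 |  14 | cdc
   6 |   6 | cdccceaccdc
   7 |  10 | ceaccdc
   8 |   0 | ceceeecdccceaccdc
   9 |   2 | ceeecdccceaccdc
  10 |  15 | dc
  11 |   7 | dccceaccdc
  12 |  11 | eaccdc
  13 |   5 | ecdccceaccdc
  14 |   1 | eceeecdccceaccdc
  15 |   4 | eecdccceaccdc
  16 |   3 | eeecdccceaccdc

SA = [12, 16, 8, 13, 9, 14, 6, 10, 0, 2, 15, 7, 11, 5, 1, 4, 3]
rank  pair      lcp
   1  s[12:],s[16:]  0  ''
   2  s[16:],s[8:]  1  'c'
   3  s[8:],s[13:]  2  'cc'
   4  s[13:],s[9:]  2  'cc'
   5  s[9:],s[14:]  1  'c'
   6  s[14:],s[6:]  3  'cdc'
   7  s[6:],s[10:]  1  'c'
   8  s[10:],s[0:]  2  'ce'
   9  s[0:],s[2:]  2  'ce'
  10  s[2:],s[15:]  0  ''
  11  s[15:],s[7:]  2  'dc'
  12  s[7:],s[11:]  0  ''
  13  s[11:],s[5:]  1  'e'
  14  s[5:],s[1:]  2  'ec'
  15  s[1:],s[4:]  1  'e'
  16  s[4:],s[3:]  2  'ee'

[0, 0, 1, 2, 2, 1, 3, 1, 2, 2, 0, 2, 0, 1, 2, 1, 2]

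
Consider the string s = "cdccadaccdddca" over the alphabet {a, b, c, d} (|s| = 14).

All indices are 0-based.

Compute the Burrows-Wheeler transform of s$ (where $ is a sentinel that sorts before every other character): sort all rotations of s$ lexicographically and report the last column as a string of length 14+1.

rank  rotation         last
    0  $cdccadaccdddca  a
    1  a$cdccadaccdddc  c
    2  accdddca$cdccad  d
    3  adaccdddca$cdcc  c
    4  ca$cdccadaccddd  d
    5  cadaccdddca$cdc  c
    6  ccadaccdddca$cd  d
    7  ccdddca$cdccada  a
    8  cdccadaccdddca$  $
    9  cdddca$cdccadac  c
   10  daccdddca$cdcca  a
   11  dca$cdccadaccdd  d
   12  dccadaccdddca$c  c
   13  ddca$cdccadaccd  d
   14  dddca$cdccadacc  c

acdcdcda$cadcdc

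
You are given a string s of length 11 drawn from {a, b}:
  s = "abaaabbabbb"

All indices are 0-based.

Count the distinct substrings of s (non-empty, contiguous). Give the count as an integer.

rank→(start, suffix):
  0 → (2, 'aaabbabbb')
  1 → (3, 'aabbabbb')
  2 → (0, 'abaaabbabbb')
  3 → (4, 'abbabbb')
  4 → (7, 'abbb')
  5 → (10, 'b')
  6 → (1, 'baaabbabbb')
  7 → (6, 'babbb')
  8 → (9, 'bb')
  9 → (5, 'bbabbb')
  10 → (8, 'bbb')

SA = [2, 3, 0, 4, 7, 10, 1, 6, 9, 5, 8]
[i] adj suffixes → lcp
  [1] 2/3 → 2 ('aa')
  [2] 3/0 → 1 ('a')
  [3] 0/4 → 2 ('ab')
  [4] 4/7 → 3 ('abb')
  [5] 7/10 → 0 ('')
  [6] 10/1 → 1 ('b')
  [7] 1/6 → 2 ('ba')
  [8] 6/9 → 1 ('b')
  [9] 9/5 → 2 ('bb')
  [10] 5/8 → 2 ('bb')

n(n+1)/2 = 11·12/2 = 66
Σ LCP = 0 + 2 + 1 + 2 + 3 + 0 + 1 + 2 + 1 + 2 + 2 = 16
distinct = 66 − 16 = 50

50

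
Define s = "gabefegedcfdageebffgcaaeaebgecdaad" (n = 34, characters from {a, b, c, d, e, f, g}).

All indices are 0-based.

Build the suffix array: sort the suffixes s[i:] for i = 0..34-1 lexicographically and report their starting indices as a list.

[31, 21, 1, 32, 22, 24, 12, 2, 16, 26, 20, 29, 9, 33, 30, 11, 8, 23, 15, 25, 28, 7, 14, 3, 5, 10, 4, 17, 18, 0, 19, 27, 6, 13]

sorted suffixes:
  #0 SA[0]=31  'aad'
  #1 SA[1]=21  'aaeaebgecdaad'
  #2 SA[2]=1  'abefegedcfdageebffgcaaeaebgecdaad'
  #3 SA[3]=32  'ad'
  #4 SA[4]=22  'aeaebgecdaad'
  #5 SA[5]=24  'aebgecdaad'
  #6 SA[6]=12  'ageebffgcaaeaebgecdaad'
  #7 SA[7]=2  'befegedcfdageebffgcaaeaebgecdaad'
  #8 SA[8]=16  'bffgcaaeaebgecdaad'
  #9 SA[9]=26  'bgecdaad'
  #10 SA[10]=20  'caaeaebgecdaad'
  #11 SA[11]=29  'cdaad'
  #12 SA[12]=9  'cfdageebffgcaaeaebgecdaad'
  #13 SA[13]=33  'd'
  #14 SA[14]=30  'daad'
  #15 SA[15]=11  'dageebffgcaaeaebgecdaad'
  #16 SA[16]=8  'dcfdageebffgcaaeaebgecdaad'
  #17 SA[17]=23  'eaebgecdaad'
  #18 SA[18]=15  'ebffgcaaeaebgecdaad'
  #19 SA[19]=25  'ebgecdaad'
  #20 SA[20]=28  'ecdaad'
  #21 SA[21]=7  'edcfdageebffgcaaeaebgecdaad'
  #22 SA[22]=14  'eebffgcaaeaebgecdaad'
  #23 SA[23]=3  'efegedcfdageebffgcaaeaebgecdaad'
  #24 SA[24]=5  'egedcfdageebffgcaaeaebgecdaad'
  #25 SA[25]=10  'fdageebffgcaaeaebgecdaad'
  #26 SA[26]=4  'fegedcfdageebffgcaaeaebgecdaad'
  #27 SA[27]=17  'ffgcaaeaebgecdaad'
  #28 SA[28]=18  'fgcaaeaebgecdaad'
  #29 SA[29]=0  'gabefegedcfdageebffgcaaeaebgecdaad'
  #30 SA[30]=19  'gcaaeaebgecdaad'
  #31 SA[31]=27  'gecdaad'
  #32 SA[32]=6  'gedcfdageebffgcaaeaebgecdaad'
  #33 SA[33]=13  'geebffgcaaeaebgecdaad'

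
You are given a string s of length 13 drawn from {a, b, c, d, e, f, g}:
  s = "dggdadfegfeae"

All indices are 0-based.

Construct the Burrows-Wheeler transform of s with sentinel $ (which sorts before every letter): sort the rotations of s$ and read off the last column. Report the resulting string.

edega$affgdged

rank  rotation        last
    0  $dggdadfegfeae  e
    1  adfegfeae$dggd  d
    2  ae$dggdadfegfe  e
    3  dadfegfeae$dgg  g
    4  dfegfeae$dggda  a
    5  dggdadfegfeae$  $
    6  e$dggdadfegfea  a
    7  eae$dggdadfegf  f
    8  egfeae$dggdadf  f
    9  feae$dggdadfeg  g
   10  fegfeae$dggdad  d
   11  gdadfegfeae$dg  g
   12  gfeae$dggdadfe  e
   13  ggdadfegfeae$d  d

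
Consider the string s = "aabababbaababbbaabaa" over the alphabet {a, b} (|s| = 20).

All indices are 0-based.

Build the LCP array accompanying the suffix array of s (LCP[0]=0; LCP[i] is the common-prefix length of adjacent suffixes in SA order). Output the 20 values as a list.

rank→(start, suffix):
  0 → (19, 'a')
  1 → (18, 'aa')
  2 → (15, 'aabaa')
  3 → (0, 'aabababbaababbbaabaa')
  4 → (8, 'aababbbaabaa')
  5 → (16, 'abaa')
  6 → (1, 'abababbaababbbaabaa')
  7 → (3, 'ababbaababbbaabaa')
  8 → (9, 'ababbbaabaa')
  9 → (5, 'abbaababbbaabaa')
  10 → (11, 'abbbaabaa')
  11 → (17, 'baa')
  12 → (14, 'baabaa')
  13 → (7, 'baababbbaabaa')
  14 → (2, 'bababbaababbbaabaa')
  15 → (4, 'babbaababbbaabaa')
  16 → (10, 'babbbaabaa')
  17 → (13, 'bbaabaa')
  18 → (6, 'bbaababbbaabaa')
  19 → (12, 'bbbaabaa')

SA = [19, 18, 15, 0, 8, 16, 1, 3, 9, 5, 11, 17, 14, 7, 2, 4, 10, 13, 6, 12]
[i] adj suffixes → lcp
  [1] 19/18 → 1 ('a')
  [2] 18/15 → 2 ('aa')
  [3] 15/0 → 4 ('aaba')
  [4] 0/8 → 5 ('aabab')
  [5] 8/16 → 1 ('a')
  [6] 16/1 → 3 ('aba')
  [7] 1/3 → 4 ('abab')
  [8] 3/9 → 5 ('ababb')
  [9] 9/5 → 2 ('ab')
  [10] 5/11 → 3 ('abb')
  [11] 11/17 → 0 ('')
  [12] 17/14 → 3 ('baa')
  [13] 14/7 → 5 ('baaba')
  [14] 7/2 → 2 ('ba')
  [15] 2/4 → 3 ('bab')
  [16] 4/10 → 4 ('babb')
  [17] 10/13 → 1 ('b')
  [18] 13/6 → 6 ('bbaaba')
  [19] 6/12 → 2 ('bb')

[0, 1, 2, 4, 5, 1, 3, 4, 5, 2, 3, 0, 3, 5, 2, 3, 4, 1, 6, 2]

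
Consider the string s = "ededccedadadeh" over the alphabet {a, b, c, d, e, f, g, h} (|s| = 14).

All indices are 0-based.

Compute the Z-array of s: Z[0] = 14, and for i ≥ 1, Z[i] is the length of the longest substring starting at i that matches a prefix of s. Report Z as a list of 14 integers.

Z[0]=14
i=1: outside box; Z[1]=0
i=2: outside box; Z[2]=2 grow→box=[2,4)
i=3: min(r-i=1, Z[1]=0)=0; Z[3]=0
i=4: outside box; Z[4]=0
i=5: outside box; Z[5]=0
i=6: outside box; Z[6]=2 grow→box=[6,8)
i=7: min(r-i=1, Z[1]=0)=0; Z[7]=0
i=8: outside box; Z[8]=0
i=9: outside box; Z[9]=0
i=10: outside box; Z[10]=0
i=11: outside box; Z[11]=0
i=12: outside box; Z[12]=1 grow→box=[12,13)
i=13: outside box; Z[13]=0

[14, 0, 2, 0, 0, 0, 2, 0, 0, 0, 0, 0, 1, 0]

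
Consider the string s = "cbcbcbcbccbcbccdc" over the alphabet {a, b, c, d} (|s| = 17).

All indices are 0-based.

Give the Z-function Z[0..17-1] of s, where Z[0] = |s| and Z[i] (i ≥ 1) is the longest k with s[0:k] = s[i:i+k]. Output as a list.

[17, 0, 7, 0, 5, 0, 3, 0, 1, 5, 0, 3, 0, 1, 1, 0, 1]

Z[0]=17
i=1: i≥r, start 0; Z[1]=0
i=2: i≥r, start 0; Z[2]=7 scan→box=[2,9)
i=3: min(r-i=6, Z[1]=0)=0; Z[3]=0
i=4: min(r-i=5, Z[2]=7)=5; Z[4]=5
i=5: min(r-i=4, Z[3]=0)=0; Z[5]=0
i=6: min(r-i=3, Z[4]=5)=3; Z[6]=3
i=7: min(r-i=2, Z[5]=0)=0; Z[7]=0
i=8: min(r-i=1, Z[6]=3)=1; Z[8]=1
i=9: i≥r, start 0; Z[9]=5 scan→box=[9,14)
i=10: min(r-i=4, Z[1]=0)=0; Z[10]=0
i=11: min(r-i=3, Z[2]=7)=3; Z[11]=3
i=12: min(r-i=2, Z[3]=0)=0; Z[12]=0
i=13: min(r-i=1, Z[4]=5)=1; Z[13]=1
i=14: i≥r, start 0; Z[14]=1 scan→box=[14,15)
i=15: i≥r, start 0; Z[15]=0
i=16: i≥r, start 0; Z[16]=1 scan→box=[16,17)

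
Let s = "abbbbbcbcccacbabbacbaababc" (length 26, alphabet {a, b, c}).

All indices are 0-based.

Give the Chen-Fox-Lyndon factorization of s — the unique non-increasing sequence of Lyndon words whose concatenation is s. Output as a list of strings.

["abbbbbcbcccacb", "abbacb", "aababc"]

emit factor 1: 'abbbbbcbcccacb' (i=0, period=14)
emit factor 2: 'abbacb' (i=14, period=6)
emit factor 3: 'aababc' (i=20, period=6)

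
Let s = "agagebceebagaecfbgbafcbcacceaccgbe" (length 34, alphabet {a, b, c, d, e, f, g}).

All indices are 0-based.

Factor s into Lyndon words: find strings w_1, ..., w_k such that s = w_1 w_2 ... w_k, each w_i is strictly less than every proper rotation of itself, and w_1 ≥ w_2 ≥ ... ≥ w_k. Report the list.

["agagebceeb", "ag", "aecfbgbafcbc", "acceaccgbe"]

emit factor 1: 'agagebceeb' (i=0, period=10)
emit factor 2: 'ag' (i=10, period=2)
emit factor 3: 'aecfbgbafcbc' (i=12, period=12)
emit factor 4: 'acceaccgbe' (i=24, period=10)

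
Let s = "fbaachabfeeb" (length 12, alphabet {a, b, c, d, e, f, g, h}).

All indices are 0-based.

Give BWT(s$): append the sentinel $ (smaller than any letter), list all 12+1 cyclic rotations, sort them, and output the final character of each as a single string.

bbhaefaaef$bc

rank  rotation       last
    0  $fbaachabfeeb  b
    1  aachabfeeb$fb  b
    2  abfeeb$fbaach  h
    3  achabfeeb$fba  a
    4  b$fbaachabfee  e
    5  baachabfeeb$f  f
    6  bfeeb$fbaacha  a
    7  chabfeeb$fbaa  a
    8  eb$fbaachabfe  e
    9  eeb$fbaachabf  f
   10  fbaachabfeeb$  $
   11  feeb$fbaachab  b
   12  habfeeb$fbaac  c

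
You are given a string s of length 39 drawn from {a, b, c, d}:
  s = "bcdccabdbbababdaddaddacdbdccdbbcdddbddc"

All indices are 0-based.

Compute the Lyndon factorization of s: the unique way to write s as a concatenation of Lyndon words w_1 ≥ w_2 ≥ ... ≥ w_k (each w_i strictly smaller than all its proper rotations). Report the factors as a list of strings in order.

emit factor 1: 'bcdcc' (i=0, period=5)
emit factor 2: 'abdbb' (i=5, period=5)
emit factor 3: 'ababdaddaddacdbdccdbbcdddbddc' (i=10, period=29)

["bcdcc", "abdbb", "ababdaddaddacdbdccdbbcdddbddc"]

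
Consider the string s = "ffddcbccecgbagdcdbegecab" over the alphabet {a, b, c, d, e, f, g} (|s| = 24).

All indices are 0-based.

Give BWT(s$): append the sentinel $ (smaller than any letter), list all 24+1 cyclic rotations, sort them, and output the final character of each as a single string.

rank  rotation                   last
    0  $ffddcbccecgbagdcdbegecab  b
    1  ab$ffddcbccecgbagdcdbegec  c
    2  agdcdbegecab$ffddcbccecgb  b
    3  b$ffddcbccecgbagdcdbegeca  a
    4  bagdcdbegecab$ffddcbccecg  g
    5  bccecgbagdcdbegecab$ffddc  c
    6  begecab$ffddcbccecgbagdcd  d
    7  cab$ffddcbccecgbagdcdbege  e
    8  cbccecgbagdcdbegecab$ffdd  d
    9  ccecgbagdcdbegecab$ffddcb  b
   10  cdbegecab$ffddcbccecgbagd  d
   11  cecgbagdcdbegecab$ffddcbc  c
   12  cgbagdcdbegecab$ffddcbcce  e
   13  dbegecab$ffddcbccecgbagdc  c
   14  dcbccecgbagdcdbegecab$ffd  d
   15  dcdbegecab$ffddcbccecgbag  g
   16  ddcbccecgbagdcdbegecab$ff  f
   17  ecab$ffddcbccecgbagdcdbeg  g
   18  ecgbagdcdbegecab$ffddcbcc  c
   19  egecab$ffddcbccecgbagdcdb  b
   20  fddcbccecgbagdcdbegecab$f  f
   21  ffddcbccecgbagdcdbegecab$  $
   22  gbagdcdbegecab$ffddcbccec  c
   23  gdcdbegecab$ffddcbccecgba  a
   24  gecab$ffddcbccecgbagdcdbe  e

bcbagcdedbdcecdgfgcbf$cae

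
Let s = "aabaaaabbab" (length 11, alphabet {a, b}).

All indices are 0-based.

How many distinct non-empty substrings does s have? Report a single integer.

rank | idx | suffix
   0 |   3 | aaaabbab
   1 |   4 | aaabbab
   2 |   0 | aabaaaabbab
   3 |   5 | aabbab
   4 |   9 | ab
   5 |   1 | abaaaabbab
   6 |   6 | abbab
   7 |  10 | b
   8 |   2 | baaaabbab
   9 |   8 | bab
  10 |   7 | bbab

SA = [3, 4, 0, 5, 9, 1, 6, 10, 2, 8, 7]
[i] adj suffixes → lcp
  [1] 3/4 → 3 ('aaa')
  [2] 4/0 → 2 ('aa')
  [3] 0/5 → 3 ('aab')
  [4] 5/9 → 1 ('a')
  [5] 9/1 → 2 ('ab')
  [6] 1/6 → 2 ('ab')
  [7] 6/10 → 0 ('')
  [8] 10/2 → 1 ('b')
  [9] 2/8 → 2 ('ba')
  [10] 8/7 → 1 ('b')

n(n+1)/2 = 11·12/2 = 66
Σ LCP = 0 + 3 + 2 + 3 + 1 + 2 + 2 + 0 + 1 + 2 + 1 = 17
distinct = 66 − 17 = 49

49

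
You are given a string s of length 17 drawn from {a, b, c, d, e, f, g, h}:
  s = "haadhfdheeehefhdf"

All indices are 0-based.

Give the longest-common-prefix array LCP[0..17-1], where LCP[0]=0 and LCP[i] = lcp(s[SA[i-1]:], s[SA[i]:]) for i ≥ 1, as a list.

[0, 1, 0, 1, 2, 0, 2, 1, 1, 0, 1, 1, 0, 1, 1, 2, 1]

rank | idx | suffix
   0 |   1 | aadhfdheeehefhdf
   1 |   2 | adhfdheeehefhdf
   2 |  15 | df
   3 |   6 | dheeehefhdf
   4 |   3 | dhfdheeehefhdf
   5 |   8 | eeehefhdf
   6 |   9 | eehefhdf
   7 |  12 | efhdf
   8 |  10 | ehefhdf
   9 |  16 | f
  10 |   5 | fdheeehefhdf
  11 |  13 | fhdf
  12 |   0 | haadhfdheeehefhdf
  13 |  14 | hdf
  14 |   7 | heeehefhdf
  15 |  11 | hefhdf
  16 |   4 | hfdheeehefhdf

SA = [1, 2, 15, 6, 3, 8, 9, 12, 10, 16, 5, 13, 0, 14, 7, 11, 4]
i: (SA[i-1],SA[i]) lcp shared
  1: (1,2) 1 'a'
  2: (2,15) 0 ''
  3: (15,6) 1 'd'
  4: (6,3) 2 'dh'
  5: (3,8) 0 ''
  6: (8,9) 2 'ee'
  7: (9,12) 1 'e'
  8: (12,10) 1 'e'
  9: (10,16) 0 ''
  10: (16,5) 1 'f'
  11: (5,13) 1 'f'
  12: (13,0) 0 ''
  13: (0,14) 1 'h'
  14: (14,7) 1 'h'
  15: (7,11) 2 'he'
  16: (11,4) 1 'h'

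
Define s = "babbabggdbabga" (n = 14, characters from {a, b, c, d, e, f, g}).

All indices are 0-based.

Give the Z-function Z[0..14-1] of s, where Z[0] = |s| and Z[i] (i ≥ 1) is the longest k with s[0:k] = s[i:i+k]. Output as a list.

Z[0]=14
i=1: outside box; Z[1]=0
i=2: outside box; Z[2]=1 grow→box=[2,3)
i=3: outside box; Z[3]=3 grow→box=[3,6)
i=4: min(r-i=2, Z[1]=0)=0; Z[4]=0
i=5: min(r-i=1, Z[2]=1)=1; Z[5]=1
i=6: outside box; Z[6]=0
i=7: outside box; Z[7]=0
i=8: outside box; Z[8]=0
i=9: outside box; Z[9]=3 grow→box=[9,12)
i=10: min(r-i=2, Z[1]=0)=0; Z[10]=0
i=11: min(r-i=1, Z[2]=1)=1; Z[11]=1
i=12: outside box; Z[12]=0
i=13: outside box; Z[13]=0

[14, 0, 1, 3, 0, 1, 0, 0, 0, 3, 0, 1, 0, 0]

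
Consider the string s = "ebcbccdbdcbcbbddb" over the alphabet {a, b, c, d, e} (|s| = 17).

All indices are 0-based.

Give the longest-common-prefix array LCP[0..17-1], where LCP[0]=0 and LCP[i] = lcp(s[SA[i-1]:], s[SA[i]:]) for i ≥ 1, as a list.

[0, 1, 1, 3, 2, 1, 2, 0, 2, 3, 1, 1, 0, 2, 1, 1, 0]

rank→(start, suffix):
  0 → (16, 'b')
  1 → (12, 'bbddb')
  2 → (10, 'bcbbddb')
  3 → (1, 'bcbccdbdcbcbbddb')
  4 → (3, 'bccdbdcbcbbddb')
  5 → (7, 'bdcbcbbddb')
  6 → (13, 'bddb')
  7 → (11, 'cbbddb')
  8 → (9, 'cbcbbddb')
  9 → (2, 'cbccdbdcbcbbddb')
  10 → (4, 'ccdbdcbcbbddb')
  11 → (5, 'cdbdcbcbbddb')
  12 → (15, 'db')
  13 → (6, 'dbdcbcbbddb')
  14 → (8, 'dcbcbbddb')
  15 → (14, 'ddb')
  16 → (0, 'ebcbccdbdcbcbbddb')

SA = [16, 12, 10, 1, 3, 7, 13, 11, 9, 2, 4, 5, 15, 6, 8, 14, 0]
rank  pair      lcp
   1  s[16:],s[12:]  1  'b'
   2  s[12:],s[10:]  1  'b'
   3  s[10:],s[1:]  3  'bcb'
   4  s[1:],s[3:]  2  'bc'
   5  s[3:],s[7:]  1  'b'
   6  s[7:],s[13:]  2  'bd'
   7  s[13:],s[11:]  0  ''
   8  s[11:],s[9:]  2  'cb'
   9  s[9:],s[2:]  3  'cbc'
  10  s[2:],s[4:]  1  'c'
  11  s[4:],s[5:]  1  'c'
  12  s[5:],s[15:]  0  ''
  13  s[15:],s[6:]  2  'db'
  14  s[6:],s[8:]  1  'd'
  15  s[8:],s[14:]  1  'd'
  16  s[14:],s[0:]  0  ''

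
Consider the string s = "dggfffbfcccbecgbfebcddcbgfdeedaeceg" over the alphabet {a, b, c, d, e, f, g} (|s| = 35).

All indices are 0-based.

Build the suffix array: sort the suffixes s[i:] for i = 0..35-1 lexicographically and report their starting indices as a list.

rank→(start, suffix):
  0 → (30, 'aeceg')
  1 → (18, 'bcddcbgfdeedaeceg')
  2 → (11, 'becgbfebcddcbgfdeedaeceg')
  3 → (6, 'bfcccbecgbfebcddcbgfdeedaeceg')
  4 → (15, 'bfebcddcbgfdeedaeceg')
  5 → (23, 'bgfdeedaeceg')
  6 → (10, 'cbecgbfebcddcbgfdeedaeceg')
  7 → (22, 'cbgfdeedaeceg')
  8 → (9, 'ccbecgbfebcddcbgfdeedaeceg')
  9 → (8, 'cccbecgbfebcddcbgfdeedaeceg')
  10 → (19, 'cddcbgfdeedaeceg')
  11 → (32, 'ceg')
  12 → (13, 'cgbfebcddcbgfdeedaeceg')
  13 → (29, 'daeceg')
  14 → (21, 'dcbgfdeedaeceg')
  15 → (20, 'ddcbgfdeedaeceg')
  16 → (26, 'deedaeceg')
  17 → (0, 'dggfffbfcccbecgbfebcddcbgfdeedaeceg')
  18 → (17, 'ebcddcbgfdeedaeceg')
  19 → (31, 'eceg')
  20 → (12, 'ecgbfebcddcbgfdeedaeceg')
  21 → (28, 'edaeceg')
  22 → (27, 'eedaeceg')
  23 → (33, 'eg')
  24 → (5, 'fbfcccbecgbfebcddcbgfdeedaeceg')
  25 → (7, 'fcccbecgbfebcddcbgfdeedaeceg')
  26 → (25, 'fdeedaeceg')
  27 → (16, 'febcddcbgfdeedaeceg')
  28 → (4, 'ffbfcccbecgbfebcddcbgfdeedaeceg')
  29 → (3, 'fffbfcccbecgbfebcddcbgfdeedaeceg')
  30 → (34, 'g')
  31 → (14, 'gbfebcddcbgfdeedaeceg')
  32 → (24, 'gfdeedaeceg')
  33 → (2, 'gfffbfcccbecgbfebcddcbgfdeedaeceg')
  34 → (1, 'ggfffbfcccbecgbfebcddcbgfdeedaeceg')

[30, 18, 11, 6, 15, 23, 10, 22, 9, 8, 19, 32, 13, 29, 21, 20, 26, 0, 17, 31, 12, 28, 27, 33, 5, 7, 25, 16, 4, 3, 34, 14, 24, 2, 1]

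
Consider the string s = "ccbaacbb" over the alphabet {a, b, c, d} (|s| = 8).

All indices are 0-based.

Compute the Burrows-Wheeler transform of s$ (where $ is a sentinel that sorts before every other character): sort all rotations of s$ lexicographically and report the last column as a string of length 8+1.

bbabccca$

rank  rotation   last
    0  $ccbaacbb  b
    1  aacbb$ccb  b
    2  acbb$ccba  a
    3  b$ccbaacb  b
    4  baacbb$cc  c
    5  bb$ccbaac  c
    6  cbaacbb$c  c
    7  cbb$ccbaa  a
    8  ccbaacbb$  $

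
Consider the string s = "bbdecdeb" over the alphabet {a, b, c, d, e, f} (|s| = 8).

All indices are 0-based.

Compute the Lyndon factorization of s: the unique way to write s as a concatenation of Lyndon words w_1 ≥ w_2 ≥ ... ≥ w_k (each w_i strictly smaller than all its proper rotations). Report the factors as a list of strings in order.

emit factor 1: 'bbdecde' (i=0, period=7)
emit factor 2: 'b' (i=7, period=1)

["bbdecde", "b"]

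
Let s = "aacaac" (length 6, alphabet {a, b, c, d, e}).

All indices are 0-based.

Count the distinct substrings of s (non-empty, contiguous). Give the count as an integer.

rank→(start, suffix):
  0 → (3, 'aac')
  1 → (0, 'aacaac')
  2 → (4, 'ac')
  3 → (1, 'acaac')
  4 → (5, 'c')
  5 → (2, 'caac')

SA = [3, 0, 4, 1, 5, 2]
rank  pair      lcp
   1  s[3:],s[0:]  3  'aac'
   2  s[0:],s[4:]  1  'a'
   3  s[4:],s[1:]  2  'ac'
   4  s[1:],s[5:]  0  ''
   5  s[5:],s[2:]  1  'c'

n(n+1)/2 = 6·7/2 = 21
Σ LCP = 0 + 3 + 1 + 2 + 0 + 1 = 7
distinct = 21 − 7 = 14

14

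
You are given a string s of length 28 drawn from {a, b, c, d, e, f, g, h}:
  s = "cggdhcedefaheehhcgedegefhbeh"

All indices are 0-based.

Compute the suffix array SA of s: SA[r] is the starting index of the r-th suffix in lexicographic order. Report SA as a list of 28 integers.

[10, 25, 5, 16, 0, 7, 19, 3, 6, 18, 12, 8, 22, 20, 26, 13, 9, 23, 2, 17, 21, 1, 27, 24, 4, 15, 11, 14]

rank | idx | suffix
   0 |  10 | aheehhcgedegefhbeh
   1 |  25 | beh
   2 |   5 | cedefaheehhcgedegefhbeh
   3 |  16 | cgedegefhbeh
   4 |   0 | cggdhcedefaheehhcgedegefhbeh
   5 |   7 | defaheehhcgedegefhbeh
   6 |  19 | degefhbeh
   7 |   3 | dhcedefaheehhcgedegefhbeh
   8 |   6 | edefaheehhcgedegefhbeh
   9 |  18 | edegefhbeh
  10 |  12 | eehhcgedegefhbeh
  11 |   8 | efaheehhcgedegefhbeh
  12 |  22 | efhbeh
  13 |  20 | egefhbeh
  14 |  26 | eh
  15 |  13 | ehhcgedegefhbeh
  16 |   9 | faheehhcgedegefhbeh
  17 |  23 | fhbeh
  18 |   2 | gdhcedefaheehhcgedegefhbeh
  19 |  17 | gedegefhbeh
  20 |  21 | gefhbeh
  21 |   1 | ggdhcedefaheehhcgedegefhbeh
  22 |  27 | h
  23 |  24 | hbeh
  24 |   4 | hcedefaheehhcgedegefhbeh
  25 |  15 | hcgedegefhbeh
  26 |  11 | heehhcgedegefhbeh
  27 |  14 | hhcgedegefhbeh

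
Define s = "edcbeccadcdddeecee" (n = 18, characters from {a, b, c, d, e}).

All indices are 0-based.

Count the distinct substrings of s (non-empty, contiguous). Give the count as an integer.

154

sorted suffixes:
  #0 SA[0]=7  'adcdddeecee'
  #1 SA[1]=3  'beccadcdddeecee'
  #2 SA[2]=6  'cadcdddeecee'
  #3 SA[3]=2  'cbeccadcdddeecee'
  #4 SA[4]=5  'ccadcdddeecee'
  #5 SA[5]=9  'cdddeecee'
  #6 SA[6]=15  'cee'
  #7 SA[7]=1  'dcbeccadcdddeecee'
  #8 SA[8]=8  'dcdddeecee'
  #9 SA[9]=10  'dddeecee'
  #10 SA[10]=11  'ddeecee'
  #11 SA[11]=12  'deecee'
  #12 SA[12]=17  'e'
  #13 SA[13]=4  'eccadcdddeecee'
  #14 SA[14]=14  'ecee'
  #15 SA[15]=0  'edcbeccadcdddeecee'
  #16 SA[16]=16  'ee'
  #17 SA[17]=13  'eecee'

SA = [7, 3, 6, 2, 5, 9, 15, 1, 8, 10, 11, 12, 17, 4, 14, 0, 16, 13]
[i] adj suffixes → lcp
  [1] 7/3 → 0 ('')
  [2] 3/6 → 0 ('')
  [3] 6/2 → 1 ('c')
  [4] 2/5 → 1 ('c')
  [5] 5/9 → 1 ('c')
  [6] 9/15 → 1 ('c')
  [7] 15/1 → 0 ('')
  [8] 1/8 → 2 ('dc')
  [9] 8/10 → 1 ('d')
  [10] 10/11 → 2 ('dd')
  [11] 11/12 → 1 ('d')
  [12] 12/17 → 0 ('')
  [13] 17/4 → 1 ('e')
  [14] 4/14 → 2 ('ec')
  [15] 14/0 → 1 ('e')
  [16] 0/16 → 1 ('e')
  [17] 16/13 → 2 ('ee')

n(n+1)/2 = 18·19/2 = 171
Σ LCP = 0 + 0 + 0 + 1 + 1 + 1 + 1 + 0 + 2 + 1 + 2 + 1 + 0 + 1 + 2 + 1 + 1 + 2 = 17
distinct = 171 − 17 = 154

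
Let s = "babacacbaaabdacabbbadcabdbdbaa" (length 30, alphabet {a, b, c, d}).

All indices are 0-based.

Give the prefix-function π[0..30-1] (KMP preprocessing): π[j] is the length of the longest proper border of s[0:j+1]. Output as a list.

[0, 0, 1, 2, 0, 0, 0, 1, 2, 0, 0, 1, 0, 0, 0, 0, 1, 1, 1, 2, 0, 0, 0, 1, 0, 1, 0, 1, 2, 0]

π[0] = 0
j=1 s[j]='a': π[1]=0 (border '')
j=2 s[j]='b': π[2]=1 (border 'b')
j=3 s[j]='a': π[3]=2 (border 'ba')
j=4 s[j]='c': k: 2→0; π[4]=0 (border '')
j=5 s[j]='a': π[5]=0 (border '')
j=6 s[j]='c': π[6]=0 (border '')
j=7 s[j]='b': π[7]=1 (border 'b')
j=8 s[j]='a': π[8]=2 (border 'ba')
j=9 s[j]='a': k: 2→0; π[9]=0 (border '')
j=10 s[j]='a': π[10]=0 (border '')
j=11 s[j]='b': π[11]=1 (border 'b')
j=12 s[j]='d': k: 1→0; π[12]=0 (border '')
j=13 s[j]='a': π[13]=0 (border '')
j=14 s[j]='c': π[14]=0 (border '')
j=15 s[j]='a': π[15]=0 (border '')
j=16 s[j]='b': π[16]=1 (border 'b')
j=17 s[j]='b': k: 1→0; π[17]=1 (border 'b')
j=18 s[j]='b': k: 1→0; π[18]=1 (border 'b')
j=19 s[j]='a': π[19]=2 (border 'ba')
j=20 s[j]='d': k: 2→0; π[20]=0 (border '')
j=21 s[j]='c': π[21]=0 (border '')
j=22 s[j]='a': π[22]=0 (border '')
j=23 s[j]='b': π[23]=1 (border 'b')
j=24 s[j]='d': k: 1→0; π[24]=0 (border '')
j=25 s[j]='b': π[25]=1 (border 'b')
j=26 s[j]='d': k: 1→0; π[26]=0 (border '')
j=27 s[j]='b': π[27]=1 (border 'b')
j=28 s[j]='a': π[28]=2 (border 'ba')
j=29 s[j]='a': k: 2→0; π[29]=0 (border '')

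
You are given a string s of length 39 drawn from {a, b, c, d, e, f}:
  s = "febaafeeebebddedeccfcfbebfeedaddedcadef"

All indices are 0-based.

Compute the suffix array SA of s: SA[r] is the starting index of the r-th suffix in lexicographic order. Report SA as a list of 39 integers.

[3, 29, 35, 4, 2, 11, 9, 22, 24, 34, 17, 20, 18, 28, 33, 30, 12, 15, 31, 13, 36, 1, 10, 8, 23, 16, 27, 32, 14, 7, 26, 6, 37, 38, 21, 19, 0, 25, 5]

rank→(start, suffix):
  0 → (3, 'aafeeebebddedeccfcfbebfeedaddedcadef')
  1 → (29, 'addedcadef')
  2 → (35, 'adef')
  3 → (4, 'afeeebebddedeccfcfbebfeedaddedcadef')
  4 → (2, 'baafeeebebddedeccfcfbebfeedaddedcadef')
  5 → (11, 'bddedeccfcfbebfeedaddedcadef')
  6 → (9, 'bebddedeccfcfbebfeedaddedcadef')
  7 → (22, 'bebfeedaddedcadef')
  8 → (24, 'bfeedaddedcadef')
  9 → (34, 'cadef')
  10 → (17, 'ccfcfbebfeedaddedcadef')
  11 → (20, 'cfbebfeedaddedcadef')
  12 → (18, 'cfcfbebfeedaddedcadef')
  13 → (28, 'daddedcadef')
  14 → (33, 'dcadef')
  15 → (30, 'ddedcadef')
  16 → (12, 'ddedeccfcfbebfeedaddedcadef')
  17 → (15, 'deccfcfbebfeedaddedcadef')
  18 → (31, 'dedcadef')
  19 → (13, 'dedeccfcfbebfeedaddedcadef')
  20 → (36, 'def')
  21 → (1, 'ebaafeeebebddedeccfcfbebfeedaddedcadef')
  22 → (10, 'ebddedeccfcfbebfeedaddedcadef')
  23 → (8, 'ebebddedeccfcfbebfeedaddedcadef')
  24 → (23, 'ebfeedaddedcadef')
  25 → (16, 'eccfcfbebfeedaddedcadef')
  26 → (27, 'edaddedcadef')
  27 → (32, 'edcadef')
  28 → (14, 'edeccfcfbebfeedaddedcadef')
  29 → (7, 'eebebddedeccfcfbebfeedaddedcadef')
  30 → (26, 'eedaddedcadef')
  31 → (6, 'eeebebddedeccfcfbebfeedaddedcadef')
  32 → (37, 'ef')
  33 → (38, 'f')
  34 → (21, 'fbebfeedaddedcadef')
  35 → (19, 'fcfbebfeedaddedcadef')
  36 → (0, 'febaafeeebebddedeccfcfbebfeedaddedcadef')
  37 → (25, 'feedaddedcadef')
  38 → (5, 'feeebebddedeccfcfbebfeedaddedcadef')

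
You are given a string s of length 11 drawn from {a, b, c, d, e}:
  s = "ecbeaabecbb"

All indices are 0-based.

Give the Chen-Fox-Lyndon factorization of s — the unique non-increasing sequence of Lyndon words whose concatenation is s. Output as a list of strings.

["e", "c", "be", "aabecbb"]

emit factor 1: 'e' (i=0, period=1)
emit factor 2: 'c' (i=1, period=1)
emit factor 3: 'be' (i=2, period=2)
emit factor 4: 'aabecbb' (i=4, period=7)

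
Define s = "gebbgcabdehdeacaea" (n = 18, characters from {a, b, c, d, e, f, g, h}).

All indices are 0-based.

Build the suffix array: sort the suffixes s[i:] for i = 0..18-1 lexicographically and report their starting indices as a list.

rank→(start, suffix):
  0 → (17, 'a')
  1 → (6, 'abdehdeacaea')
  2 → (13, 'acaea')
  3 → (15, 'aea')
  4 → (2, 'bbgcabdehdeacaea')
  5 → (7, 'bdehdeacaea')
  6 → (3, 'bgcabdehdeacaea')
  7 → (5, 'cabdehdeacaea')
  8 → (14, 'caea')
  9 → (11, 'deacaea')
  10 → (8, 'dehdeacaea')
  11 → (16, 'ea')
  12 → (12, 'eacaea')
  13 → (1, 'ebbgcabdehdeacaea')
  14 → (9, 'ehdeacaea')
  15 → (4, 'gcabdehdeacaea')
  16 → (0, 'gebbgcabdehdeacaea')
  17 → (10, 'hdeacaea')

[17, 6, 13, 15, 2, 7, 3, 5, 14, 11, 8, 16, 12, 1, 9, 4, 0, 10]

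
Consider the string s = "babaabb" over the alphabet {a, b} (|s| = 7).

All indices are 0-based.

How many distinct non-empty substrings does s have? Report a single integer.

21

rank | idx | suffix
   0 |   3 | aabb
   1 |   1 | abaabb
   2 |   4 | abb
   3 |   6 | b
   4 |   2 | baabb
   5 |   0 | babaabb
   6 |   5 | bb

SA = [3, 1, 4, 6, 2, 0, 5]
i: (SA[i-1],SA[i]) lcp shared
  1: (3,1) 1 'a'
  2: (1,4) 2 'ab'
  3: (4,6) 0 ''
  4: (6,2) 1 'b'
  5: (2,0) 2 'ba'
  6: (0,5) 1 'b'

n(n+1)/2 = 7·8/2 = 28
Σ LCP = 0 + 1 + 2 + 0 + 1 + 2 + 1 = 7
distinct = 28 − 7 = 21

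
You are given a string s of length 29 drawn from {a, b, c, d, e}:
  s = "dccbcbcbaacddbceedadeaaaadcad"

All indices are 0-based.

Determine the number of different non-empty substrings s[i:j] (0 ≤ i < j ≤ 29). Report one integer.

rank | idx | suffix
   0 |  21 | aaaadcad
   1 |  22 | aaadcad
   2 |   8 | aacddbceedadeaaaadcad
   3 |  23 | aadcad
   4 |   9 | acddbceedadeaaaadcad
   5 |  27 | ad
   6 |  24 | adcad
   7 |  18 | adeaaaadcad
   8 |   7 | baacddbceedadeaaaadcad
   9 |   5 | bcbaacddbceedadeaaaadcad
  10 |   3 | bcbcbaacddbceedadeaaaadcad
  11 |  13 | bceedadeaaaadcad
  12 |  26 | cad
  13 |   6 | cbaacddbceedadeaaaadcad
  14 |   4 | cbcbaacddbceedadeaaaadcad
  15 |   2 | cbcbcbaacddbceedadeaaaadcad
  16 |   1 | ccbcbcbaacddbceedadeaaaadcad
  17 |  10 | cddbceedadeaaaadcad
  18 |  14 | ceedadeaaaadcad
  19 |  28 | d
  20 |  17 | dadeaaaadcad
  21 |  12 | dbceedadeaaaadcad
  22 |  25 | dcad
  23 |   0 | dccbcbcbaacddbceedadeaaaadcad
  24 |  11 | ddbceedadeaaaadcad
  25 |  19 | deaaaadcad
  26 |  20 | eaaaadcad
  27 |  16 | edadeaaaadcad
  28 |  15 | eedadeaaaadcad

SA = [21, 22, 8, 23, 9, 27, 24, 18, 7, 5, 3, 13, 26, 6, 4, 2, 1, 10, 14, 28, 17, 12, 25, 0, 11, 19, 20, 16, 15]
[i] adj suffixes → lcp
  [1] 21/22 → 3 ('aaa')
  [2] 22/8 → 2 ('aa')
  [3] 8/23 → 2 ('aa')
  [4] 23/9 → 1 ('a')
  [5] 9/27 → 1 ('a')
  [6] 27/24 → 2 ('ad')
  [7] 24/18 → 2 ('ad')
  [8] 18/7 → 0 ('')
  [9] 7/5 → 1 ('b')
  [10] 5/3 → 3 ('bcb')
  [11] 3/13 → 2 ('bc')
  [12] 13/26 → 0 ('')
  [13] 26/6 → 1 ('c')
  [14] 6/4 → 2 ('cb')
  [15] 4/2 → 4 ('cbcb')
  [16] 2/1 → 1 ('c')
  [17] 1/10 → 1 ('c')
  [18] 10/14 → 1 ('c')
  [19] 14/28 → 0 ('')
  [20] 28/17 → 1 ('d')
  [21] 17/12 → 1 ('d')
  [22] 12/25 → 1 ('d')
  [23] 25/0 → 2 ('dc')
  [24] 0/11 → 1 ('d')
  [25] 11/19 → 1 ('d')
  [26] 19/20 → 0 ('')
  [27] 20/16 → 1 ('e')
  [28] 16/15 → 1 ('e')

n(n+1)/2 = 29·30/2 = 435
Σ LCP = 0 + 3 + 2 + 2 + 1 + 1 + 2 + 2 + 0 + 1 + 3 + 2 + 0 + 1 + 2 + 4 + 1 + 1 + 1 + 0 + 1 + 1 + 1 + 2 + 1 + 1 + 0 + 1 + 1 = 38
distinct = 435 − 38 = 397

397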